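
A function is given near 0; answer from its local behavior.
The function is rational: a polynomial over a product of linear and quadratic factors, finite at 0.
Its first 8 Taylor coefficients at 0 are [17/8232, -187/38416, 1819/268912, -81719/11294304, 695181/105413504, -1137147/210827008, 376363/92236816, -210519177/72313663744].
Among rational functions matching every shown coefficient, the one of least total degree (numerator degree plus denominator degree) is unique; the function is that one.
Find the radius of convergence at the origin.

No rational of total degree below 6 reproduces all 8 coefficients; solving the [0/6] Pade equations on them gives f(α) = 17/(24*(α + 2)**3*(α + 7/2)**3), whose expansion matches every shown term.
Denominator factor (α + 7/2)^3: pole of order 3 at -7/2, modulus 7/2.
Denominator factor (α + 2)^3: pole of order 3 at -2, modulus 2.
The radius of convergence is the smallest modulus among the singular points: 2.

The radius of convergence is 2.


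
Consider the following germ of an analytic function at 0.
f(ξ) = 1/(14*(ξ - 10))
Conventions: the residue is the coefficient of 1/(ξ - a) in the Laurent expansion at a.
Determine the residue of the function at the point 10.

At the order-1 pole 10 set g(ξ) = (ξ - (10))*f(ξ) = 1/14.
Simple pole: residue = g(a) at a = 10, which is 1/14.

The residue is 1/14.


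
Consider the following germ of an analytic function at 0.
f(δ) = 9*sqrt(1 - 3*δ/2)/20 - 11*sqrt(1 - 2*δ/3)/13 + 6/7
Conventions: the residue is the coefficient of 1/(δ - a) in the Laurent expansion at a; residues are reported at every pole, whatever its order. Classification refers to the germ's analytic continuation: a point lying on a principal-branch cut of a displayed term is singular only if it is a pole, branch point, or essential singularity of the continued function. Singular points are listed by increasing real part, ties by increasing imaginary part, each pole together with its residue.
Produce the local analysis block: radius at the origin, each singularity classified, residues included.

Radius of convergence at 0: 2/3.
At 2/3: an algebraic (square-root) branch point.
At 3/2: an algebraic (square-root) branch point.

Branch term (-11/13)*sqrt(1 - δ/(3/2)): its argument vanishes at δ = 3/2, a square-root branch point, modulus 3/2.
Branch term (9/20)*sqrt(1 - δ/(2/3)): its argument vanishes at δ = 2/3, a square-root branch point, modulus 2/3.
The radius of convergence is the smallest modulus among the singular points: 2/3.
List the singular points by increasing real part (a conjugate pair: the negative imaginary part first).


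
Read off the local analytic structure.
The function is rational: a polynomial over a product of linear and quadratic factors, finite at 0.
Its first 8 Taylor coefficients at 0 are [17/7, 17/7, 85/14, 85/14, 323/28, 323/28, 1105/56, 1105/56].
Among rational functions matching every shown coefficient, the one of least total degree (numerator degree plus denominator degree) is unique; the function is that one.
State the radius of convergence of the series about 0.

The radius of convergence is (1/3)*sqrt(6).

No rational of total degree below 3 reproduces all 8 coefficients; solving the [0/3] Pade equations on them gives f(φ) = 34/(21*(φ - 1)*(φ**2 - 2/3)), whose expansion matches every shown term.
Denominator factor (φ - 1): pole of order 1 at 1, modulus 1.
Denominator factor (φ**2 - 2/3): discriminant 8/3, real irrational roots (1/3)*sqrt(6) and -(1/3)*sqrt(6); poles of order 1, moduli (1/3)*sqrt(6) and (1/3)*sqrt(6).
The radius of convergence is the smallest modulus among the singular points: (1/3)*sqrt(6).


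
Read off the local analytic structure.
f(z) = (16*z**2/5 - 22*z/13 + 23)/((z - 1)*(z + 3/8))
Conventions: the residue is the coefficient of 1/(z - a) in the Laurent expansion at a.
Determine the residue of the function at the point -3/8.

At the order-1 pole -3/8 set g(z) = (z - (-3/8))*f(z) = (16*z**2/5 - 22*z/13 + 23)/(z - 1).
Simple pole: residue = g(a) at a = -3/8, which is -12524/715.

The residue is -12524/715.


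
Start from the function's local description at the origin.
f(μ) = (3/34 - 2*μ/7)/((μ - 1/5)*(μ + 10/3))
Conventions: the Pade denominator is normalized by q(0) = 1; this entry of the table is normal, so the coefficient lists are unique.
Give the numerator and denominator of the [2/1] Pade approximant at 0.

The Pade approximant has numerator coefficients [-9/68, 3876231/8367604, -1237095/8367604]; denominator coefficients [1, -872263/175790].

Taylor coefficients needed (expand at 0): a_0 = -9/68, a_1 = -921/4760, a_2 = -52737/47600, a_3 = -373827/68000.
Write the denominator as Q(μ) = 1 + q1*μ. Requiring Q*f - P = O(μ^4) with deg P <= 2 kills the coefficients of μ^3..μ^3 in Q*f:
  μ^3: a_3 + q1*a_2 = 0, i.e. -373827/68000 + (-52737/47600)*q1 = 0.
Solving this linear system: q1 = -872263/175790.
The numerator is Q*f truncated at degree 2: P0 = a_0 = -9/68; P1 = a_1 + q1*a_0 = 3876231/8367604; P2 = a_2 + q1*a_1 = -1237095/8367604.


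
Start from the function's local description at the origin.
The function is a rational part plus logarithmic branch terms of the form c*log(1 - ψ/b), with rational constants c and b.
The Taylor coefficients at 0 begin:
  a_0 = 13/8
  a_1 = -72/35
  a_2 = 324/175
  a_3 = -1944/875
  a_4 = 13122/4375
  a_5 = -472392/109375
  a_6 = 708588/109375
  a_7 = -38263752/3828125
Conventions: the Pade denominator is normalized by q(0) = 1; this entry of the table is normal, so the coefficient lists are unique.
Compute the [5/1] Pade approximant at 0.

Taylor coefficients needed (read off): a_0 = 13/8, a_1 = -72/35, a_2 = 324/175, a_3 = -1944/875, a_4 = 13122/4375, a_5 = -472392/109375, a_6 = 708588/109375.
Write the denominator as Q(ψ) = 1 + q1*ψ. Requiring Q*f - P = O(ψ^7) with deg P <= 5 kills the coefficients of ψ^6..ψ^6 in Q*f:
  ψ^6: a_6 + q1*a_5 = 0, i.e. 708588/109375 + (-472392/109375)*q1 = 0.
Solving this linear system: q1 = 3/2.
The numerator is Q*f truncated at degree 5: P0 = a_0 = 13/8; P1 = a_1 + q1*a_0 = 213/560; P2 = a_2 + q1*a_1 = -216/175; P3 = a_3 + q1*a_2 = 486/875; P4 = a_4 + q1*a_3 = -1458/4375; P5 = a_5 + q1*a_4 = 19683/109375.

The Pade approximant has numerator coefficients [13/8, 213/560, -216/175, 486/875, -1458/4375, 19683/109375]; denominator coefficients [1, 3/2].


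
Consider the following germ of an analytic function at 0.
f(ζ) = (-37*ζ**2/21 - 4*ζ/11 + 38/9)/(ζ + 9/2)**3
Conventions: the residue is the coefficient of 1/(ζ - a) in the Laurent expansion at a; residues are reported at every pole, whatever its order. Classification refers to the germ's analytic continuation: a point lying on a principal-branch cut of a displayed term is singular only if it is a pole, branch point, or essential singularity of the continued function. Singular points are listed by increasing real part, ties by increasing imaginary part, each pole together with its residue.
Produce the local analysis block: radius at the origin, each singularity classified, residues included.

Denominator factor (ζ + 9/2)^3: pole of order 3 at -9/2, modulus 9/2.
The radius of convergence is the smallest modulus among the singular points: 9/2.
At the order-3 pole -9/2 set g(ζ) = (ζ - (-9/2))^3*f(ζ) = -37*ζ**2/21 - 4*ζ/11 + 38/9.
Order-3 pole: residue = g''(a)/2; g''(-9/2) = -74/21, so the residue is -37/21.

Radius of convergence at 0: 9/2.
At -9/2: a pole of order 3; residue -37/21.


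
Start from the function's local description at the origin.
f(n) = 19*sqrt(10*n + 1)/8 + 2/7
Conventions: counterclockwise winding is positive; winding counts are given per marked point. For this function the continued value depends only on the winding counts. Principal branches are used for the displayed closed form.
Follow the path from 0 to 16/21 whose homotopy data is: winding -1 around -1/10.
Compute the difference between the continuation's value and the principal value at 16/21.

The rational part is single-valued and drops out of the difference; each branch term changes only by its own monodromy.
(19/8)*sqrt(1 - n/(-1/10)): winding -1 is odd, the square root flips sign, contributing -2*(19/8)*sqrt(1 - (16/21)/(-1/10)) = -2*(19/8)*sqrt(181/21) = -(19/84)*sqrt(3801).
Summing the contributions at n = 16/21 gives -(19/84)*sqrt(3801).

Continued minus principal equals -(19/84)*sqrt(3801).


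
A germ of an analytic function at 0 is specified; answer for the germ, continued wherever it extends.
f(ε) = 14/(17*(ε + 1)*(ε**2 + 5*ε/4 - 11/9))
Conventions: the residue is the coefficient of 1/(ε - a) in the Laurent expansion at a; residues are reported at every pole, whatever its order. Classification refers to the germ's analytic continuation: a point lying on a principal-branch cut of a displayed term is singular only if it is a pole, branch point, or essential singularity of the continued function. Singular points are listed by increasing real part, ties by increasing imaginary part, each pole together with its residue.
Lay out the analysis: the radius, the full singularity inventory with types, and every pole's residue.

Radius of convergence at 0: -5/8 + (1/24)*sqrt(929).
At -5/8 - (1/24)*sqrt(929): a pole of order 1; residue 252/901 + (2268/837029)*sqrt(929).
At -1: a pole of order 1; residue -504/901.
At -5/8 + (1/24)*sqrt(929): a pole of order 1; residue 252/901 - (2268/837029)*sqrt(929).

Denominator factor (ε + 1): pole of order 1 at -1, modulus 1.
Denominator factor (ε**2 + 5*ε/4 - 11/9): discriminant 929/144, real irrational roots -5/8 + (1/24)*sqrt(929) and -5/8 - (1/24)*sqrt(929); poles of order 1, moduli -5/8 + (1/24)*sqrt(929) and 5/8 + (1/24)*sqrt(929).
The radius of convergence is the smallest modulus among the singular points: -5/8 + (1/24)*sqrt(929).
The factor ε**2 + 5*ε/4 - 11/9 splits as (ε - a)(ε - a') with a = -5/8 - (1/24)*sqrt(929), a' = -5/8 + (1/24)*sqrt(929). At the order-1 pole a set g(ε) = (ε - a)*f(ε) = [14/(17*(ε + 1))] / (ε - a').
Simple pole: residue = g(a) at a = -5/8 - (1/24)*sqrt(929), which is 252/901 + (2268/837029)*sqrt(929).
At the order-1 pole -1 set g(ε) = (ε - (-1))*f(ε) = 14/(17*(ε**2 + 5*ε/4 - 11/9)).
Simple pole: residue = g(a) at a = -1, which is -504/901.
The factor ε**2 + 5*ε/4 - 11/9 splits as (ε - a)(ε - a') with a = -5/8 + (1/24)*sqrt(929), a' = -5/8 - (1/24)*sqrt(929). At the order-1 pole a set g(ε) = (ε - a)*f(ε) = [14/(17*(ε + 1))] / (ε - a').
Simple pole: residue = g(a) at a = -5/8 + (1/24)*sqrt(929), which is 252/901 - (2268/837029)*sqrt(929).
List the singular points by increasing real part (a conjugate pair: the negative imaginary part first).


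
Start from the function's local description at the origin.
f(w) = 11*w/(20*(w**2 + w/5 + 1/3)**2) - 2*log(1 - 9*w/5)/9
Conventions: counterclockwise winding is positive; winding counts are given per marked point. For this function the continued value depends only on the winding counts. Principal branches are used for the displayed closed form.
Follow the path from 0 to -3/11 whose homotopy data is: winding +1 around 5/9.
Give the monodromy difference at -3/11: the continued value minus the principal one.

The rational part is single-valued and drops out of the difference; each branch term changes only by its own monodromy.
(-2/9)*log(1 - w/(5/9)): each positive loop around 5/9 adds 2*pi*i to the log, so winding +1 contributes (-2/9)*(1)*2*pi*i = -(4/9)*pi*i.
Summing the contributions at w = -3/11 gives -(4/9)*pi*i.

Continued minus principal equals -(4/9)*pi*i.


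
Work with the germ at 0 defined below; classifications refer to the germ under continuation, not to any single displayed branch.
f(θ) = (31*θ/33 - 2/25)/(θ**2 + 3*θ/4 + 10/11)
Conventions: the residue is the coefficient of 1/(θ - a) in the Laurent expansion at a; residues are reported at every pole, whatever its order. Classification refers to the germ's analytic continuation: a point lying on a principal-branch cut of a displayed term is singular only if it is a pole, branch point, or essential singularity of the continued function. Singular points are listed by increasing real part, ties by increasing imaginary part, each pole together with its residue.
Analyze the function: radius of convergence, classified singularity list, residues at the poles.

Radius of convergence at 0: (1/11)*sqrt(110).
At (-3/8) - ((1/88)*sqrt(5951))*i: a pole of order 1; residue (31/66) - ((951/297550)*sqrt(5951))*i.
At (-3/8) + ((1/88)*sqrt(5951))*i: a pole of order 1; residue (31/66) + ((951/297550)*sqrt(5951))*i.

Denominator factor (θ**2 + 3*θ/4 + 10/11): discriminant -541/176, complex-conjugate roots (-3/8) + ((1/88)*sqrt(5951))*i and (-3/8) - ((1/88)*sqrt(5951))*i; poles of order 1, moduli (1/11)*sqrt(110) and (1/11)*sqrt(110).
The radius of convergence is the smallest modulus among the singular points: (1/11)*sqrt(110).
The factor θ**2 + 3*θ/4 + 10/11 splits as (θ - a)(θ - a') with a = (-3/8) - ((1/88)*sqrt(5951))*i, a' = (-3/8) + ((1/88)*sqrt(5951))*i. At the order-1 pole a set g(θ) = (θ - a)*f(θ) = [31*θ/33 - 2/25] / (θ - a').
Simple pole: residue = g(a) at a = (-3/8) - ((1/88)*sqrt(5951))*i, which is (31/66) - ((951/297550)*sqrt(5951))*i.
The factor θ**2 + 3*θ/4 + 10/11 splits as (θ - a)(θ - a') with a = (-3/8) + ((1/88)*sqrt(5951))*i, a' = (-3/8) - ((1/88)*sqrt(5951))*i. At the order-1 pole a set g(θ) = (θ - a)*f(θ) = [31*θ/33 - 2/25] / (θ - a').
Simple pole: residue = g(a) at a = (-3/8) + ((1/88)*sqrt(5951))*i, which is (31/66) + ((951/297550)*sqrt(5951))*i.
List the singular points by increasing real part (a conjugate pair: the negative imaginary part first).


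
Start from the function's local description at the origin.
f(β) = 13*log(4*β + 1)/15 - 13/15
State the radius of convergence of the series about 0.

The radius of convergence is 1/4.

Branch term (13/15)*log(1 - β/(-1/4)): its argument vanishes at β = -1/4, a logarithmic branch point, modulus 1/4.
The radius of convergence is the smallest modulus among the singular points: 1/4.


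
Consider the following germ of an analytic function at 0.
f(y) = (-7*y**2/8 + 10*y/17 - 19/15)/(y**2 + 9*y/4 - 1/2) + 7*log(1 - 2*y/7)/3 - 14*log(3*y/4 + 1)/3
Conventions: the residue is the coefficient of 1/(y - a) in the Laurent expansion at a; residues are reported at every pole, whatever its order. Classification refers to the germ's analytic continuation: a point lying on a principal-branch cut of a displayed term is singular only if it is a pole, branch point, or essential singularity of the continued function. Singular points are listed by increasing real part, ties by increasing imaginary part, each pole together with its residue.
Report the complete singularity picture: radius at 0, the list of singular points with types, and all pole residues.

Denominator factor (y**2 + 9*y/4 - 1/2): discriminant 113/16, real irrational roots -9/8 + (1/8)*sqrt(113) and -9/8 - (1/8)*sqrt(113); poles of order 1, moduli -9/8 + (1/8)*sqrt(113) and 9/8 + (1/8)*sqrt(113).
Branch term (-14/3)*log(1 - y/(-4/3)): its argument vanishes at y = -4/3, a logarithmic branch point, modulus 4/3.
Branch term (7/3)*log(1 - y/(7/2)): its argument vanishes at y = 7/2, a logarithmic branch point, modulus 7/2.
The radius of convergence is the smallest modulus among the singular points: -9/8 + (1/8)*sqrt(113).
The branch terms are analytic at -9/8 - (1/8)*sqrt(113) and contribute nothing to the residue; only the rational part matters.
The factor y**2 + 9*y/4 - 1/2 splits as (y - a)(y - a') with a = -9/8 - (1/8)*sqrt(113), a' = -9/8 + (1/8)*sqrt(113). At the order-1 pole a set g(y) = (y - a)*(rational part) = [-7*y**2/8 + 10*y/17 - 19/15] / (y - a').
Simple pole: residue = g(a) at a = -9/8 - (1/8)*sqrt(113), which is 1391/1088 + (299033/1844160)*sqrt(113).
The branch terms are analytic at -9/8 + (1/8)*sqrt(113) and contribute nothing to the residue; only the rational part matters.
The factor y**2 + 9*y/4 - 1/2 splits as (y - a)(y - a') with a = -9/8 + (1/8)*sqrt(113), a' = -9/8 - (1/8)*sqrt(113). At the order-1 pole a set g(y) = (y - a)*(rational part) = [-7*y**2/8 + 10*y/17 - 19/15] / (y - a').
Simple pole: residue = g(a) at a = -9/8 + (1/8)*sqrt(113), which is 1391/1088 - (299033/1844160)*sqrt(113).
List the singular points by increasing real part (a conjugate pair: the negative imaginary part first).

Radius of convergence at 0: -9/8 + (1/8)*sqrt(113).
At -9/8 - (1/8)*sqrt(113): a pole of order 1; residue 1391/1088 + (299033/1844160)*sqrt(113).
At -4/3: a logarithmic branch point.
At -9/8 + (1/8)*sqrt(113): a pole of order 1; residue 1391/1088 - (299033/1844160)*sqrt(113).
At 7/2: a logarithmic branch point.


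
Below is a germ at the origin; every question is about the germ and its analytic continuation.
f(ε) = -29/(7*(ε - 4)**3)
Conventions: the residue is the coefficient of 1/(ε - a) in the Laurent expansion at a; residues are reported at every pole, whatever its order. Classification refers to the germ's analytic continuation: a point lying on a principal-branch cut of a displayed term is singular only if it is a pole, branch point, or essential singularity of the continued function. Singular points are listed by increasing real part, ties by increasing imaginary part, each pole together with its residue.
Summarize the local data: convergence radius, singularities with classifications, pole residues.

Radius of convergence at 0: 4.
At 4: a pole of order 3; residue 0.

Denominator factor (ε - 4)^3: pole of order 3 at 4, modulus 4.
The radius of convergence is the smallest modulus among the singular points: 4.
At the order-3 pole 4 set g(ε) = (ε - (4))^3*f(ε) = -29/7.
Order-3 pole: residue = g''(a)/2; g''(4) = 0, so the residue is 0.


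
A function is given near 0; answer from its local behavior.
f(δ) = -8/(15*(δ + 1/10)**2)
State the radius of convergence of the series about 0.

The radius of convergence is 1/10.

Denominator factor (δ + 1/10)^2: pole of order 2 at -1/10, modulus 1/10.
The radius of convergence is the smallest modulus among the singular points: 1/10.


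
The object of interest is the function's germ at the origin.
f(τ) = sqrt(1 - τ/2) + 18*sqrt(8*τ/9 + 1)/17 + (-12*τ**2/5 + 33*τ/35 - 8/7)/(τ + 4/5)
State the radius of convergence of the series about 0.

Denominator factor (τ + 4/5): pole of order 1 at -4/5, modulus 4/5.
Branch term (1)*sqrt(1 - τ/(2)): its argument vanishes at τ = 2, a square-root branch point, modulus 2.
Branch term (18/17)*sqrt(1 - τ/(-9/8)): its argument vanishes at τ = -9/8, a square-root branch point, modulus 9/8.
The radius of convergence is the smallest modulus among the singular points: 4/5.

The radius of convergence is 4/5.


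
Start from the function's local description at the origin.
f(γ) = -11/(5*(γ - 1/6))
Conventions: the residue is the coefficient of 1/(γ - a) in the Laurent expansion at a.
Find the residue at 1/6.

At the order-1 pole 1/6 set g(γ) = (γ - (1/6))*f(γ) = -11/5.
Simple pole: residue = g(a) at a = 1/6, which is -11/5.

The residue is -11/5.


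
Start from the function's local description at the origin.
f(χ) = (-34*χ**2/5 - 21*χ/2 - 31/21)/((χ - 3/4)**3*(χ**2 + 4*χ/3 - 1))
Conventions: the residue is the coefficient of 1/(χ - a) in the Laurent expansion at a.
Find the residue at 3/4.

At the order-3 pole 3/4 set g(χ) = (χ - (3/4))^3*f(χ) = (-34*χ**2/5 - 21*χ/2 - 31/21)/(χ**2 + 4*χ/3 - 1).
Order-3 pole: residue = g''(a)/2; g''(3/4) = -522739648/688905, so the residue is -261369824/688905.

The residue is -261369824/688905.


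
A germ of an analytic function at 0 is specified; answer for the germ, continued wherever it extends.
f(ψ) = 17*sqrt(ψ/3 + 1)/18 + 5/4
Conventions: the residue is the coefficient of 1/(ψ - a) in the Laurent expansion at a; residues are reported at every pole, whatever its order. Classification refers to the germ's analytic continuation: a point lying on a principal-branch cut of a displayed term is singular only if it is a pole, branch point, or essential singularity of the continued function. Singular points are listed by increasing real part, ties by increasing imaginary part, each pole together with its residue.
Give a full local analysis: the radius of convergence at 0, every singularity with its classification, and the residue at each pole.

Radius of convergence at 0: 3.
At -3: an algebraic (square-root) branch point.

Branch term (17/18)*sqrt(1 - ψ/(-3)): its argument vanishes at ψ = -3, a square-root branch point, modulus 3.
The radius of convergence is the smallest modulus among the singular points: 3.


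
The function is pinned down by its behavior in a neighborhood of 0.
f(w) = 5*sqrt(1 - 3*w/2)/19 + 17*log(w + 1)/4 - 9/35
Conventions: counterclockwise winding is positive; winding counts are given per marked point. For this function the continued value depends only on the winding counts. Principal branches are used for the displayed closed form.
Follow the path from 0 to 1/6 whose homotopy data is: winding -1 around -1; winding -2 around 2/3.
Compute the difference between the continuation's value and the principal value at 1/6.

Continued minus principal equals -(17/2)*pi*i.

The rational part is single-valued and drops out of the difference; each branch term changes only by its own monodromy.
(17/4)*log(1 - w/(-1)): each positive loop around -1 adds 2*pi*i to the log, so winding -1 contributes (17/4)*(-1)*2*pi*i = -(17/2)*pi*i.
(5/19)*sqrt(1 - w/(2/3)): winding -2 is even, the square root returns to the same sheet, contribution 0.
Summing the contributions at w = 1/6 gives -(17/2)*pi*i.


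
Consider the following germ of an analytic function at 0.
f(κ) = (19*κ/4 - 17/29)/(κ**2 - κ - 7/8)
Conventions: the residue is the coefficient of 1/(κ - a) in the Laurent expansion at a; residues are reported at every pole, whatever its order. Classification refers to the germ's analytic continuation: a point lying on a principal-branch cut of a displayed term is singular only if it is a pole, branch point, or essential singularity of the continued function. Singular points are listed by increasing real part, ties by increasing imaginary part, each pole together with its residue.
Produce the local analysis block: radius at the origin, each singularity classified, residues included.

Denominator factor (κ**2 - κ - 7/8): discriminant 9/2, real irrational roots 1/2 + (3/4)*sqrt(2) and 1/2 - (3/4)*sqrt(2); poles of order 1, moduli 1/2 + (3/4)*sqrt(2) and -1/2 + (3/4)*sqrt(2).
The radius of convergence is the smallest modulus among the singular points: -1/2 + (3/4)*sqrt(2).
The factor κ**2 - κ - 7/8 splits as (κ - a)(κ - a') with a = 1/2 - (3/4)*sqrt(2), a' = 1/2 + (3/4)*sqrt(2). At the order-1 pole a set g(κ) = (κ - a)*f(κ) = [19*κ/4 - 17/29] / (κ - a').
Simple pole: residue = g(a) at a = 1/2 - (3/4)*sqrt(2), which is 19/8 - (415/696)*sqrt(2).
The factor κ**2 - κ - 7/8 splits as (κ - a)(κ - a') with a = 1/2 + (3/4)*sqrt(2), a' = 1/2 - (3/4)*sqrt(2). At the order-1 pole a set g(κ) = (κ - a)*f(κ) = [19*κ/4 - 17/29] / (κ - a').
Simple pole: residue = g(a) at a = 1/2 + (3/4)*sqrt(2), which is 19/8 + (415/696)*sqrt(2).
List the singular points by increasing real part (a conjugate pair: the negative imaginary part first).

Radius of convergence at 0: -1/2 + (3/4)*sqrt(2).
At 1/2 - (3/4)*sqrt(2): a pole of order 1; residue 19/8 - (415/696)*sqrt(2).
At 1/2 + (3/4)*sqrt(2): a pole of order 1; residue 19/8 + (415/696)*sqrt(2).


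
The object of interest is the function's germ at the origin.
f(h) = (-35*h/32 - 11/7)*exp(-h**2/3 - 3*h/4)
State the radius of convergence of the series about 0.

The radius of convergence is infinite.

The factor exp(-h**2/3 - 3*h/4) is entire and contributes no finite singular point.
The polynomial part has no poles.
No finite singular points: the Taylor series at 0 converges everywhere.


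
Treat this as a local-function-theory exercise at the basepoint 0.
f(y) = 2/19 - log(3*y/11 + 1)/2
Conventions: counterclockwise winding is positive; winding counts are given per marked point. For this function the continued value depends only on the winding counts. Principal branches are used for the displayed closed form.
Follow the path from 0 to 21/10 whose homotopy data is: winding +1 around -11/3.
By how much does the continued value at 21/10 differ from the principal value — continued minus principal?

The rational part is single-valued and drops out of the difference; each branch term changes only by its own monodromy.
(-1/2)*log(1 - y/(-11/3)): each positive loop around -11/3 adds 2*pi*i to the log, so winding +1 contributes (-1/2)*(1)*2*pi*i = -pi*i.
Summing the contributions at y = 21/10 gives -pi*i.

Continued minus principal equals -pi*i.


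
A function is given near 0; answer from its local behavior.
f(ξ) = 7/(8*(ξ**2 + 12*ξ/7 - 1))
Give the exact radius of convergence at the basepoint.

The radius of convergence is -6/7 + (1/7)*sqrt(85).

Denominator factor (ξ**2 + 12*ξ/7 - 1): discriminant 340/49, real irrational roots -6/7 + (1/7)*sqrt(85) and -6/7 - (1/7)*sqrt(85); poles of order 1, moduli -6/7 + (1/7)*sqrt(85) and 6/7 + (1/7)*sqrt(85).
The radius of convergence is the smallest modulus among the singular points: -6/7 + (1/7)*sqrt(85).


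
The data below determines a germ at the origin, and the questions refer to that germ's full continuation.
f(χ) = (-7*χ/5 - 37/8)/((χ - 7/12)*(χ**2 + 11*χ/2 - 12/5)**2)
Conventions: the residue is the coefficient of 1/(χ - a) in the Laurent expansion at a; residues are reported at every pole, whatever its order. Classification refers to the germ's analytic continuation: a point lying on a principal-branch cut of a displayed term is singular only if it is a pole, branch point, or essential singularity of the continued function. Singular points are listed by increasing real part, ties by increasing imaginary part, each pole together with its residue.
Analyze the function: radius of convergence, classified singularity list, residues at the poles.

Radius of convergence at 0: -11/4 + (1/20)*sqrt(3985).
At -11/4 - (1/20)*sqrt(3985): a pole of order 2; residue 1410480/683929 - (14201251248/434437856161)*sqrt(3985).
At -11/4 + (1/20)*sqrt(3985): a pole of order 2; residue 1410480/683929 + (14201251248/434437856161)*sqrt(3985).
At 7/12: a pole of order 1; residue -2820960/683929.

Denominator factor (χ - 7/12): pole of order 1 at 7/12, modulus 7/12.
Denominator factor (χ**2 + 11*χ/2 - 12/5)^2: discriminant 797/20, real irrational roots -11/4 + (1/20)*sqrt(3985) and -11/4 - (1/20)*sqrt(3985); poles of order 2, moduli -11/4 + (1/20)*sqrt(3985) and 11/4 + (1/20)*sqrt(3985).
The radius of convergence is the smallest modulus among the singular points: -11/4 + (1/20)*sqrt(3985).
The factor χ**2 + 11*χ/2 - 12/5 splits as (χ - a)(χ - a') with a = -11/4 - (1/20)*sqrt(3985), a' = -11/4 + (1/20)*sqrt(3985). At the order-2 pole a set g(χ) = (χ - a)^2*f(χ) = [(-7*χ/5 - 37/8)/(χ - 7/12)] / (χ - a')^2.
Order-2 pole: residue = g'(a); g'(-11/4 - (1/20)*sqrt(3985)) = 1410480/683929 - (14201251248/434437856161)*sqrt(3985), so the residue is 1410480/683929 - (14201251248/434437856161)*sqrt(3985).
The factor χ**2 + 11*χ/2 - 12/5 splits as (χ - a)(χ - a') with a = -11/4 + (1/20)*sqrt(3985), a' = -11/4 - (1/20)*sqrt(3985). At the order-2 pole a set g(χ) = (χ - a)^2*f(χ) = [(-7*χ/5 - 37/8)/(χ - 7/12)] / (χ - a')^2.
Order-2 pole: residue = g'(a); g'(-11/4 + (1/20)*sqrt(3985)) = 1410480/683929 + (14201251248/434437856161)*sqrt(3985), so the residue is 1410480/683929 + (14201251248/434437856161)*sqrt(3985).
At the order-1 pole 7/12 set g(χ) = (χ - (7/12))*f(χ) = (-7*χ/5 - 37/8)/(χ**2 + 11*χ/2 - 12/5)**2.
Simple pole: residue = g(a) at a = 7/12, which is -2820960/683929.
List the singular points by increasing real part (a conjugate pair: the negative imaginary part first).


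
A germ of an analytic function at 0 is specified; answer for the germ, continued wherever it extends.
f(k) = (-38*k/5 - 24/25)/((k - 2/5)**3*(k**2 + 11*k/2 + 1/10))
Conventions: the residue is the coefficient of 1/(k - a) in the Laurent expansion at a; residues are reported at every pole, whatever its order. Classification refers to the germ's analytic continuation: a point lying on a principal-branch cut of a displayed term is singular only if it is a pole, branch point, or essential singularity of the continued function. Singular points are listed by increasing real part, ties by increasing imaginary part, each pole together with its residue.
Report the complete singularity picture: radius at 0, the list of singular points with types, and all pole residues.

Denominator factor (k - 2/5)^3: pole of order 3 at 2/5, modulus 2/5.
Denominator factor (k**2 + 11*k/2 + 1/10): discriminant 597/20, real irrational roots -11/4 + (1/20)*sqrt(2985) and -11/4 - (1/20)*sqrt(2985); poles of order 1, moduli 11/4 - (1/20)*sqrt(2985) and 11/4 + (1/20)*sqrt(2985).
The radius of convergence is the smallest modulus among the singular points: 11/4 - (1/20)*sqrt(2985).
The factor k**2 + 11*k/2 + 1/10 splits as (k - a)(k - a') with a = -11/4 - (1/20)*sqrt(2985), a' = -11/4 + (1/20)*sqrt(2985). At the order-1 pole a set g(k) = (k - a)*f(k) = [(-38*k/5 - 24/25)/(k - 2/5)**3] / (k - a').
Simple pole: residue = g(a) at a = -11/4 - (1/20)*sqrt(2985), which is 648650/620289 - (2279890/123437511)*sqrt(2985).
The factor k**2 + 11*k/2 + 1/10 splits as (k - a)(k - a') with a = -11/4 + (1/20)*sqrt(2985), a' = -11/4 - (1/20)*sqrt(2985). At the order-1 pole a set g(k) = (k - a)*f(k) = [(-38*k/5 - 24/25)/(k - 2/5)**3] / (k - a').
Simple pole: residue = g(a) at a = -11/4 + (1/20)*sqrt(2985), which is 648650/620289 + (2279890/123437511)*sqrt(2985).
At the order-3 pole 2/5 set g(k) = (k - (2/5))^3*f(k) = (-38*k/5 - 24/25)/(k**2 + 11*k/2 + 1/10).
Order-3 pole: residue = g''(a)/2; g''(2/5) = -2594600/620289, so the residue is -1297300/620289.
List the singular points by increasing real part (a conjugate pair: the negative imaginary part first).

Radius of convergence at 0: 11/4 - (1/20)*sqrt(2985).
At -11/4 - (1/20)*sqrt(2985): a pole of order 1; residue 648650/620289 - (2279890/123437511)*sqrt(2985).
At -11/4 + (1/20)*sqrt(2985): a pole of order 1; residue 648650/620289 + (2279890/123437511)*sqrt(2985).
At 2/5: a pole of order 3; residue -1297300/620289.


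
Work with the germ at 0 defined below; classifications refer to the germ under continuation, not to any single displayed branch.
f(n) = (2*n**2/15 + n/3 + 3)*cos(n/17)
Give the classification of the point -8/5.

The point is a regular point.

There is no denominator, hence no pole anywhere.
The factor cos(n/17) is entire.
So the germ continues analytically to -8/5.


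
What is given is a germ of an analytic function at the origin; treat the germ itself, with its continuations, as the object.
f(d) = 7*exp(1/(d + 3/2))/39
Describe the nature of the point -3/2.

The point is an essential singularity.

The exponent 1/(d - (-3/2)) has a pole at -3/2, so exp(1/(d - (-3/2))) takes every nonzero value near it: an essential singularity (not a pole of any order).


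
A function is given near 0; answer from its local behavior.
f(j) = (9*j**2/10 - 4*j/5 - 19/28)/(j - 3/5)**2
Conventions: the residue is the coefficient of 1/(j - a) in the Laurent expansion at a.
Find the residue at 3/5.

At the order-2 pole 3/5 set g(j) = (j - (3/5))^2*f(j) = 9*j**2/10 - 4*j/5 - 19/28.
Order-2 pole: residue = g'(a); g'(3/5) = 7/25, so the residue is 7/25.

The residue is 7/25.


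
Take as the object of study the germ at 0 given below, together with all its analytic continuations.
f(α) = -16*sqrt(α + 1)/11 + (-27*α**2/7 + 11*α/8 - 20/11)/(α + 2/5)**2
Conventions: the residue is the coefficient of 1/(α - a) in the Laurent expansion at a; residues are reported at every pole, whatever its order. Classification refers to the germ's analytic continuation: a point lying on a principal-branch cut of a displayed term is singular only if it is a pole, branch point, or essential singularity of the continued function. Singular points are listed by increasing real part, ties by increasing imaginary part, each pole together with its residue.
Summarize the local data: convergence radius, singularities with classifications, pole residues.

Denominator factor (α + 2/5)^2: pole of order 2 at -2/5, modulus 2/5.
Branch term (-16/11)*sqrt(1 - α/(-1)): its argument vanishes at α = -1, a square-root branch point, modulus 1.
The radius of convergence is the smallest modulus among the singular points: 2/5.
The branch term is analytic at -2/5 and contributes nothing to the residue; only the rational part matters.
At the order-2 pole -2/5 set g(α) = (α - (-2/5))^2*(rational part) = -27*α**2/7 + 11*α/8 - 20/11.
Order-2 pole: residue = g'(a); g'(-2/5) = 1249/280, so the residue is 1249/280.
List the singular points by increasing real part (a conjugate pair: the negative imaginary part first).

Radius of convergence at 0: 2/5.
At -1: an algebraic (square-root) branch point.
At -2/5: a pole of order 2; residue 1249/280.


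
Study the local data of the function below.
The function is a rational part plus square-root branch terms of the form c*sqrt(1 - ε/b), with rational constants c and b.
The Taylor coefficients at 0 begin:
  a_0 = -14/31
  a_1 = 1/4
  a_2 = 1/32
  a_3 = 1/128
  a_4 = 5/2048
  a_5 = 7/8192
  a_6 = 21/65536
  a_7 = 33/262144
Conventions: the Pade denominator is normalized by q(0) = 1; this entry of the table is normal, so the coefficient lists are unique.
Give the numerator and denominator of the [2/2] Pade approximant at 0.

The Pade approximant has numerator coefficients [-14/31, 13/31, -69/992]; denominator coefficients [1, -3/8, 1/64].

Taylor coefficients needed (read off): a_0 = -14/31, a_1 = 1/4, a_2 = 1/32, a_3 = 1/128, a_4 = 5/2048.
Write the denominator as Q(ε) = 1 + q1*ε + q2*ε^2. Requiring Q*f - P = O(ε^5) with deg P <= 2 kills the coefficients of ε^3..ε^4 in Q*f:
  ε^3: a_3 + q1*a_2 + q2*a_1 = 0, i.e. 1/128 + (1/32)*q1 + (1/4)*q2 = 0.
  ε^4: a_4 + q1*a_3 + q2*a_2 = 0, i.e. 5/2048 + (1/128)*q1 + (1/32)*q2 = 0.
Solving this linear system: q1 = -3/8, q2 = 1/64.
The numerator is Q*f truncated at degree 2: P0 = a_0 = -14/31; P1 = a_1 + q1*a_0 = 13/31; P2 = a_2 + q1*a_1 + q2*a_0 = -69/992.


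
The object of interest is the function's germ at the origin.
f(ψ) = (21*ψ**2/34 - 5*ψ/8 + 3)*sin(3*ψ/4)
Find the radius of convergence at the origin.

The factor sin(3*ψ/4) is entire and contributes no finite singular point.
The polynomial part has no poles.
No finite singular points: the Taylor series at 0 converges everywhere.

The radius of convergence is infinite.


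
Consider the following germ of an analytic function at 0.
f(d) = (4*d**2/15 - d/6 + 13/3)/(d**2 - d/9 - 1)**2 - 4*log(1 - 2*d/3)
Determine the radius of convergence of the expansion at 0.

Denominator factor (d**2 - d/9 - 1)^2: discriminant 325/81, real irrational roots 1/18 + (5/18)*sqrt(13) and 1/18 - (5/18)*sqrt(13); poles of order 2, moduli 1/18 + (5/18)*sqrt(13) and -1/18 + (5/18)*sqrt(13).
Branch term (-4)*log(1 - d/(3/2)): its argument vanishes at d = 3/2, a logarithmic branch point, modulus 3/2.
The radius of convergence is the smallest modulus among the singular points: -1/18 + (5/18)*sqrt(13).

The radius of convergence is -1/18 + (5/18)*sqrt(13).


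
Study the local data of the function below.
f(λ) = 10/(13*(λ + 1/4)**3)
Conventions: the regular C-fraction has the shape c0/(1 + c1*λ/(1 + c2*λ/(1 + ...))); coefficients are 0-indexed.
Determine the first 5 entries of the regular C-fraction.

Taylor coefficients (expand at 0): a_0 = 640/13, a_1 = -7680/13, a_2 = 61440/13, a_3 = -409600/13, a_4 = 2457600/13.
c0 = a_0 = 640/13. Peel one level at a time: if S = 1 + c*λ/S' with S'(0) = 1, then c is the λ-coefficient of S and S' = c*λ/(S - 1).
S_1 = c0/f = 1 + (12)*λ + (48)*λ^2 + ...; c1 = 12.
S_2 = c1*λ/(S_1 - 1) = 1 + (-4)*λ + (32/3)*λ^2 + ...; c2 = -4.
S_3 = c2*λ/(S_2 - 1) = 1 + (8/3)*λ + (16/9)*λ^2 + ...; c3 = 8/3.
S_4 = c3*λ/(S_3 - 1) = 1 + (-2/3)*λ + ...; c4 = -2/3.

The regular C-fraction coefficients are [640/13, 12, -4, 8/3, -2/3].


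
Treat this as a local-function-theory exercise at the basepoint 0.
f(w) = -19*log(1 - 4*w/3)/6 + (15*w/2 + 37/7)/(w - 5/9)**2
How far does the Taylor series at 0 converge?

The radius of convergence is 5/9.

Denominator factor (w - 5/9)^2: pole of order 2 at 5/9, modulus 5/9.
Branch term (-19/6)*log(1 - w/(3/4)): its argument vanishes at w = 3/4, a logarithmic branch point, modulus 3/4.
The radius of convergence is the smallest modulus among the singular points: 5/9.


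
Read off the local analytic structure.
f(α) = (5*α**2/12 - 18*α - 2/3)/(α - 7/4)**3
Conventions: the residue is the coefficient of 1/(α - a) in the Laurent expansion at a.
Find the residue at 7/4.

At the order-3 pole 7/4 set g(α) = (α - (7/4))^3*f(α) = 5*α**2/12 - 18*α - 2/3.
Order-3 pole: residue = g''(a)/2; g''(7/4) = 5/6, so the residue is 5/12.

The residue is 5/12.


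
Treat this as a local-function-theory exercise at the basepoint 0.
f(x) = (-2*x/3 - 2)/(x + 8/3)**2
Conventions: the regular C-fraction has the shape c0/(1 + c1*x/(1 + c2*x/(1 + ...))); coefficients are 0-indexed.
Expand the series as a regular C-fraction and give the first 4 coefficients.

Taylor coefficients (expand at 0): a_0 = -9/32, a_1 = 15/128, a_2 = -99/2048, a_3 = 81/4096.
c0 = a_0 = -9/32. Peel one level at a time: if S = 1 + c*x/S' with S'(0) = 1, then c is the x-coefficient of S and S' = c*x/(S - 1).
S_1 = c0/f = 1 + (5/12)*x + (1/576)*x^2 + ...; c1 = 5/12.
S_2 = c1*x/(S_1 - 1) = 1 + (-1/240)*x + (9/6400)*x^2 + ...; c2 = -1/240.
S_3 = c2*x/(S_2 - 1) = 1 + (27/80)*x + ...; c3 = 27/80.

The regular C-fraction coefficients are [-9/32, 5/12, -1/240, 27/80].


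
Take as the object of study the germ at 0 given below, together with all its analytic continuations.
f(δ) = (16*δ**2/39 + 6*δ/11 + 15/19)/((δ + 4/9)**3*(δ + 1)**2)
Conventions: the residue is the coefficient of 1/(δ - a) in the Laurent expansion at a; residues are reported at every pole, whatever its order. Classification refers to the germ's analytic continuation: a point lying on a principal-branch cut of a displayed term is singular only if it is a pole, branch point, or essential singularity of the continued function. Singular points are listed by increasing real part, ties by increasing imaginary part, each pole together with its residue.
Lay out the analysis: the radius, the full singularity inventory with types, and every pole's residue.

Radius of convergence at 0: 4/9.
At -1: a pole of order 2; residue -2933253/154375.
At -4/9: a pole of order 3; residue 2933253/154375.

Denominator factor (δ + 1)^2: pole of order 2 at -1, modulus 1.
Denominator factor (δ + 4/9)^3: pole of order 3 at -4/9, modulus 4/9.
The radius of convergence is the smallest modulus among the singular points: 4/9.
At the order-2 pole -1 set g(δ) = (δ - (-1))^2*f(δ) = (16*δ**2/39 + 6*δ/11 + 15/19)/(δ + 4/9)**3.
Order-2 pole: residue = g'(a); g'(-1) = -2933253/154375, so the residue is -2933253/154375.
At the order-3 pole -4/9 set g(δ) = (δ - (-4/9))^3*f(δ) = (16*δ**2/39 + 6*δ/11 + 15/19)/(δ + 1)**2.
Order-3 pole: residue = g''(a)/2; g''(-4/9) = 5866506/154375, so the residue is 2933253/154375.
List the singular points by increasing real part (a conjugate pair: the negative imaginary part first).


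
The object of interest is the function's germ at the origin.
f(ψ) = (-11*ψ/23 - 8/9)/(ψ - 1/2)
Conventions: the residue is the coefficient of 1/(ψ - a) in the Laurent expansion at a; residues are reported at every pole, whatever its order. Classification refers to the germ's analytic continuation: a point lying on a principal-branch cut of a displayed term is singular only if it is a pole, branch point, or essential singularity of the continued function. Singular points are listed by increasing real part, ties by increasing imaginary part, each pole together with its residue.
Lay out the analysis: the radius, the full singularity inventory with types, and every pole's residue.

Radius of convergence at 0: 1/2.
At 1/2: a pole of order 1; residue -467/414.

Denominator factor (ψ - 1/2): pole of order 1 at 1/2, modulus 1/2.
The radius of convergence is the smallest modulus among the singular points: 1/2.
At the order-1 pole 1/2 set g(ψ) = (ψ - (1/2))*f(ψ) = -11*ψ/23 - 8/9.
Simple pole: residue = g(a) at a = 1/2, which is -467/414.
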